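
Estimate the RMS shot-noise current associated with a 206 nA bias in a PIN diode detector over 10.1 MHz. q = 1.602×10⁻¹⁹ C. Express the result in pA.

816 pA

I_n = √(2qI·B)
2qI·B = 2 × 1.602×10⁻¹⁹ × 2.06×10⁻⁷ × 1.01×10⁷ = 6.67×10⁻¹⁹ A²
I_n = √(6.67×10⁻¹⁹) = 8.16×10⁻¹⁰ A = 816 pA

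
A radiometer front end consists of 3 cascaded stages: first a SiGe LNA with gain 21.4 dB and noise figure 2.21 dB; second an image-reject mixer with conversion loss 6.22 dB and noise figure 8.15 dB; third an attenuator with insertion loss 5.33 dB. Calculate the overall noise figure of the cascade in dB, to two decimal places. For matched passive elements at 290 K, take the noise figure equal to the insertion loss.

Convert to linear (a loss of L dB is a gain of −L dB): F_i = 10^(NF_i/10), G_i = 10^(G_i,dB/10)
  Stage 1: F_1 = 10^(2.21/10) = 1.663, G_1 = 10^(21.4/10) = 138.0
  Stage 2: F_2 = 10^(8.15/10) = 6.531, G_2 = 10^(−6.22/10) = 0.2388
  Stage 3: F_3 = 10^(5.33/10) = 3.412, G_3 = 10^(−5.33/10) = 0.2931
Friis cascade:
  F = 1.663 + (6.531 − 1)/138.0 + (3.412 − 1)/32.96 = 1.777
NF = 10 log₁₀(1.777) = 2.50 dB

2.50 dB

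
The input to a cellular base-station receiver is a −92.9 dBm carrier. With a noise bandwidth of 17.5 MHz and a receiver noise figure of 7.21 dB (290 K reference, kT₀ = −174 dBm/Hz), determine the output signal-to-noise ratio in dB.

1.5 dB

Noise floor: N = −174 + 10 log₁₀(B) + NF
10 log₁₀(1.75×10⁷) = 72.43 dB
N = −174 + 72.43 + 7.21 = −94.36 dBm
SNR = P_sig − N = −92.9 − (−94.36) = 1.46 dB → 1.5 dB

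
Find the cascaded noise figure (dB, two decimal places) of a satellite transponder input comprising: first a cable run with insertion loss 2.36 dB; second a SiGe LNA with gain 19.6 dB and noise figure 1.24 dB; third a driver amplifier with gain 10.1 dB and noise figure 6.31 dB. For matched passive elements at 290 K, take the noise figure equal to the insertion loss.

Convert to linear (a loss of L dB is a gain of −L dB): F_i = 10^(NF_i/10), G_i = 10^(G_i,dB/10)
  Stage 1: F_1 = 10^(2.36/10) = 1.722, G_1 = 10^(−2.36/10) = 0.5808
  Stage 2: F_2 = 10^(1.24/10) = 1.330, G_2 = 10^(19.6/10) = 91.20
  Stage 3: F_3 = 10^(6.31/10) = 4.276, G_3 = 10^(10.1/10) = 10.23
Friis cascade:
  F = 1.722 + (1.330 − 1)/0.5808 + (4.276 − 1)/52.97 = 2.353
NF = 10 log₁₀(2.353) = 3.72 dB

3.72 dB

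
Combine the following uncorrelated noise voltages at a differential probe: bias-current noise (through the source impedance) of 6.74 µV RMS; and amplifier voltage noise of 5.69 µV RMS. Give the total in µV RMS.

8.82 µV

Uncorrelated sources add in power (mean-square): V_tot = √(ΣV_i²)
V_tot = √[(6.74×10⁻⁶)² + (5.69×10⁻⁶)²] = 8.82×10⁻⁶ V = 8.82 µV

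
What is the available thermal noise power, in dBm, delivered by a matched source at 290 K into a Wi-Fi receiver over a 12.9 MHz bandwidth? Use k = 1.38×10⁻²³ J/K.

−102.9 dBm

P_n = kTB = 1.38×10⁻²³ × 290 × 1.29×10⁷ = 5.16×10⁻¹⁴ W
In dBm: 10 log₁₀(5.16×10⁻¹⁴ / 10⁻³) = −102.9 dBm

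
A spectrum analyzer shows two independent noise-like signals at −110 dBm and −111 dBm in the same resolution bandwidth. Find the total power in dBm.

Convert to linear, add, convert back:
P₁ = 1.00×10⁻¹⁴ W, P₂ = 7.94×10⁻¹⁵ W
P_tot = 1.79×10⁻¹⁴ W → 10 log₁₀(P_tot / 10⁻³) = −107.5 dBm

−107.5 dBm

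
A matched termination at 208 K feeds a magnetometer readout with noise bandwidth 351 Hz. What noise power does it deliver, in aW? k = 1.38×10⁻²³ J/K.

1.01 aW

P_n = kTB = 1.38×10⁻²³ × 208 × 3.51×10² = 1.01×10⁻¹⁸ W = 1.01 aW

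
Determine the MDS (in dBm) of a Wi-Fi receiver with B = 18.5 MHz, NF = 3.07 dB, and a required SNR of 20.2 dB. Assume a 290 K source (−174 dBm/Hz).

Sensitivity = −174 + 10 log₁₀(B) + NF + SNR_min
= −174 + 72.67 + 3.07 + 20.2
= −78.06 dBm → −78.1 dBm

−78.1 dBm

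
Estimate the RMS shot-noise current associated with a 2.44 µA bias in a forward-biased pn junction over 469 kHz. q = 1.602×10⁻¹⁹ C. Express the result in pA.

I_n = √(2qI·B)
2qI·B = 2 × 1.602×10⁻¹⁹ × 2.44×10⁻⁶ × 4.69×10⁵ = 3.67×10⁻¹⁹ A²
I_n = √(3.67×10⁻¹⁹) = 6.06×10⁻¹⁰ A = 606 pA

606 pA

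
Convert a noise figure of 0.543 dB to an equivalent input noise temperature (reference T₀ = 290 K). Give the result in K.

F = 10^(0.543/10) = 1.13318
T_e = (F − 1)·T₀ = (1.13318 − 1) × 290 = 38.6 K

38.6 K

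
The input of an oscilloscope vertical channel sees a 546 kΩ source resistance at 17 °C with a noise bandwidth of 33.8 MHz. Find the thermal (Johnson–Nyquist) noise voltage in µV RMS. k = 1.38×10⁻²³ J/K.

T = 17 °C + 273.15 = 290.15 K
V_n = √(4kTRB)
4kTRB = 4 × 1.38×10⁻²³ × 290.15 × 5.46×10⁵ × 3.38×10⁷ = 2.96×10⁻⁷ V²
V_n = √(2.96×10⁻⁷) = 5.44×10⁻⁴ V = 544 µV

544 µV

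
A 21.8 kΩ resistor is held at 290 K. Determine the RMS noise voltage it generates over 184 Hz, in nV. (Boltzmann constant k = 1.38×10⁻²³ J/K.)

253 nV

V_n = √(4kTRB)
4kTRB = 4 × 1.38×10⁻²³ × 290 × 2.18×10⁴ × 1.84×10² = 6.42×10⁻¹⁴ V²
V_n = √(6.42×10⁻¹⁴) = 2.53×10⁻⁷ V = 253 nV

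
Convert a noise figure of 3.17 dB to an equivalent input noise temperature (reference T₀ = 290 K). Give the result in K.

F = 10^(3.17/10) = 2.07491
T_e = (F − 1)·T₀ = (2.07491 − 1) × 290 = 312 K

312 K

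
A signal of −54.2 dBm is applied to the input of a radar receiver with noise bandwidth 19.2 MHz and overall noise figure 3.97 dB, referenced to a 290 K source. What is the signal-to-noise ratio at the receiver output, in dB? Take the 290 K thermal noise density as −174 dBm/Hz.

Noise floor: N = −174 + 10 log₁₀(B) + NF
10 log₁₀(1.92×10⁷) = 72.83 dB
N = −174 + 72.83 + 3.97 = −97.20 dBm
SNR = P_sig − N = −54.2 − (−97.20) = 43.00 dB → 43.0 dB

43.0 dB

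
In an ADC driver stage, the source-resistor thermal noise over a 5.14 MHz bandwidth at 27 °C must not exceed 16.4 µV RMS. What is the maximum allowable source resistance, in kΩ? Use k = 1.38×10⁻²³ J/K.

3.16 kΩ

T = 27 °C + 273.15 = 300.15 K
Johnson–Nyquist: V_n = √(4kTRB) ⇒ R = V_n² / (4kTB)
4kTB = 4 × 1.38×10⁻²³ × 300.15 × 5.14×10⁶ = 8.52×10⁻¹⁴
R = (1.64×10⁻⁵)² / 8.52×10⁻¹⁴ = 3.16×10³ Ω = 3.16 kΩ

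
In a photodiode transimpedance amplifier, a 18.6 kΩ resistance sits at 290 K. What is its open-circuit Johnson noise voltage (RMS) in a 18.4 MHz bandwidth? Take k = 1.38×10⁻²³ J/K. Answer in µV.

V_n = √(4kTRB)
4kTRB = 4 × 1.38×10⁻²³ × 290 × 1.86×10⁴ × 1.84×10⁷ = 5.48×10⁻⁹ V²
V_n = √(5.48×10⁻⁹) = 7.40×10⁻⁵ V = 74.0 µV

74.0 µV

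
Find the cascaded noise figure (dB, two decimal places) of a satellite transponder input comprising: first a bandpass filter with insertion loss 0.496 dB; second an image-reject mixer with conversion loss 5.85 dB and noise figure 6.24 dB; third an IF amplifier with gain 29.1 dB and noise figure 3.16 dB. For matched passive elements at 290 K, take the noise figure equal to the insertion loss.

Convert to linear (a loss of L dB is a gain of −L dB): F_i = 10^(NF_i/10), G_i = 10^(G_i,dB/10)
  Stage 1: F_1 = 10^(0.496/10) = 1.121, G_1 = 10^(−0.496/10) = 0.8921
  Stage 2: F_2 = 10^(6.24/10) = 4.207, G_2 = 10^(−5.85/10) = 0.2600
  Stage 3: F_3 = 10^(3.16/10) = 2.070, G_3 = 10^(29.1/10) = 812.8
Friis cascade:
  F = 1.121 + (4.207 − 1)/0.8921 + (2.070 − 1)/0.2320 = 9.330
NF = 10 log₁₀(9.330) = 9.70 dB

9.70 dB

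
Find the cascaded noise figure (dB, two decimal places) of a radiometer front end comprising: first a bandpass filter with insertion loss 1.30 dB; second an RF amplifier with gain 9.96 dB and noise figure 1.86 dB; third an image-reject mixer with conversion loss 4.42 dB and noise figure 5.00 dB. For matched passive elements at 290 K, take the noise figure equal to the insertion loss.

Convert to linear (a loss of L dB is a gain of −L dB): F_i = 10^(NF_i/10), G_i = 10^(G_i,dB/10)
  Stage 1: F_1 = 10^(1.30/10) = 1.349, G_1 = 10^(−1.30/10) = 0.7413
  Stage 2: F_2 = 10^(1.86/10) = 1.535, G_2 = 10^(9.96/10) = 9.908
  Stage 3: F_3 = 10^(5.00/10) = 3.162, G_3 = 10^(−4.42/10) = 0.3614
Friis cascade:
  F = 1.349 + (1.535 − 1)/0.7413 + (3.162 − 1)/7.345 = 2.365
NF = 10 log₁₀(2.365) = 3.74 dB

3.74 dB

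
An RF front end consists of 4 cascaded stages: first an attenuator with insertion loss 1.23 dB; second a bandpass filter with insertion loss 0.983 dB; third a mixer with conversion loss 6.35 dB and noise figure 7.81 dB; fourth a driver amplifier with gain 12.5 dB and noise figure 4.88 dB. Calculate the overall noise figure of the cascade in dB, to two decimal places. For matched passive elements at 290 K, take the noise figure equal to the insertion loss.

13.97 dB

Convert to linear (a loss of L dB is a gain of −L dB): F_i = 10^(NF_i/10), G_i = 10^(G_i,dB/10)
  Stage 1: F_1 = 10^(1.23/10) = 1.327, G_1 = 10^(−1.23/10) = 0.7534
  Stage 2: F_2 = 10^(0.983/10) = 1.254, G_2 = 10^(−0.983/10) = 0.7974
  Stage 3: F_3 = 10^(7.81/10) = 6.039, G_3 = 10^(−6.35/10) = 0.2317
  Stage 4: F_4 = 10^(4.88/10) = 3.076, G_4 = 10^(12.5/10) = 17.78
Friis cascade:
  F = 1.327 + (1.254 − 1)/0.7534 + (6.039 − 1)/0.6008 + (3.076 − 1)/0.1392 = 24.97
NF = 10 log₁₀(24.97) = 13.97 dB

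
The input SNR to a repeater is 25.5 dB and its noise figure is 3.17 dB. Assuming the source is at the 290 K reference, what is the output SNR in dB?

By definition F = SNR_in/SNR_out, so in dB: SNR_out = SNR_in − NF
SNR_out = 25.5 − 3.17 = 22.33 dB

22.33 dB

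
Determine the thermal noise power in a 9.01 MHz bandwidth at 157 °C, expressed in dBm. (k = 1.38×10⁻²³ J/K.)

T = 157 °C + 273.15 = 430.15 K
P_n = kTB = 1.38×10⁻²³ × 430.15 × 9.01×10⁶ = 5.35×10⁻¹⁴ W
In dBm: 10 log₁₀(5.35×10⁻¹⁴ / 10⁻³) = −102.7 dBm

−102.7 dBm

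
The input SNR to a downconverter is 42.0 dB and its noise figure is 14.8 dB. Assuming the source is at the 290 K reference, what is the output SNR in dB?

By definition F = SNR_in/SNR_out, so in dB: SNR_out = SNR_in − NF
SNR_out = 42.0 − 14.8 = 27.2 dB

27.2 dB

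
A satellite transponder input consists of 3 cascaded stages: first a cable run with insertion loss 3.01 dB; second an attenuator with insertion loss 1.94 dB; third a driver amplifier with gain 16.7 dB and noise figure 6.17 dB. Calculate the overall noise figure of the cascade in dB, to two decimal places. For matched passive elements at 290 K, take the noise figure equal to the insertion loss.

11.12 dB

Convert to linear (a loss of L dB is a gain of −L dB): F_i = 10^(NF_i/10), G_i = 10^(G_i,dB/10)
  Stage 1: F_1 = 10^(3.01/10) = 2.000, G_1 = 10^(−3.01/10) = 0.5000
  Stage 2: F_2 = 10^(1.94/10) = 1.563, G_2 = 10^(−1.94/10) = 0.6397
  Stage 3: F_3 = 10^(6.17/10) = 4.140, G_3 = 10^(16.7/10) = 46.77
Friis cascade:
  F = 2.000 + (1.563 − 1)/0.5000 + (4.140 − 1)/0.3199 = 12.94
NF = 10 log₁₀(12.94) = 11.12 dB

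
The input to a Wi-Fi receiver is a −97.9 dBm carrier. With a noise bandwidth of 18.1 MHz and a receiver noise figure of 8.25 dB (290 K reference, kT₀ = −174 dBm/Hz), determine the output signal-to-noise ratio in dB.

Noise floor: N = −174 + 10 log₁₀(B) + NF
10 log₁₀(1.81×10⁷) = 72.58 dB
N = −174 + 72.58 + 8.25 = −93.17 dBm
SNR = P_sig − N = −97.9 − (−93.17) = −4.73 dB → −4.7 dB

−4.7 dB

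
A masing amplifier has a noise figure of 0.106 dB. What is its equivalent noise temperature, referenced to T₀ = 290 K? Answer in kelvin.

F = 10^(0.106/10) = 1.02471
T_e = (F − 1)·T₀ = (1.02471 − 1) × 290 = 7.17 K

7.17 K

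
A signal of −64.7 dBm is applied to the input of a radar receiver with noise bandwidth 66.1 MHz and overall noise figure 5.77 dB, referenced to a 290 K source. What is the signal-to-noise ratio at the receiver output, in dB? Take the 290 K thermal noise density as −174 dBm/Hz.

25.3 dB

Noise floor: N = −174 + 10 log₁₀(B) + NF
10 log₁₀(6.61×10⁷) = 78.2 dB
N = −174 + 78.2 + 5.77 = −90.03 dBm
SNR = P_sig − N = −64.7 − (−90.03) = 25.33 dB → 25.3 dB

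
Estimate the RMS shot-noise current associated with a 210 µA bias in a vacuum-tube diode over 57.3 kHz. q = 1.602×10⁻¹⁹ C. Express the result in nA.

I_n = √(2qI·B)
2qI·B = 2 × 1.602×10⁻¹⁹ × 2.10×10⁻⁴ × 5.73×10⁴ = 3.86×10⁻¹⁸ A²
I_n = √(3.86×10⁻¹⁸) = 1.96×10⁻⁹ A = 1.96 nA

1.96 nA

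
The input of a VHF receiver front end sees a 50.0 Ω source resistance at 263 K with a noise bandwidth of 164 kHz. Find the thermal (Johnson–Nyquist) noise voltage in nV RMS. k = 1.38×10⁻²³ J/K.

345 nV

V_n = √(4kTRB)
4kTRB = 4 × 1.38×10⁻²³ × 263 × 5.00×10¹ × 1.64×10⁵ = 1.19×10⁻¹³ V²
V_n = √(1.19×10⁻¹³) = 3.45×10⁻⁷ V = 345 nV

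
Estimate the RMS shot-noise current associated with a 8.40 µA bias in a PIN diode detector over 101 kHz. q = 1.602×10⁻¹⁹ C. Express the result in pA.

521 pA

I_n = √(2qI·B)
2qI·B = 2 × 1.602×10⁻¹⁹ × 8.40×10⁻⁶ × 1.01×10⁵ = 2.72×10⁻¹⁹ A²
I_n = √(2.72×10⁻¹⁹) = 5.21×10⁻¹⁰ A = 521 pA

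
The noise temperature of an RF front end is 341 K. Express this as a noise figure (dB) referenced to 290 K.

F = 1 + T_e/T₀ = 1 + 341/290 = 2.17586
NF = 10 log₁₀(2.17586) = 3.38 dB

3.38 dB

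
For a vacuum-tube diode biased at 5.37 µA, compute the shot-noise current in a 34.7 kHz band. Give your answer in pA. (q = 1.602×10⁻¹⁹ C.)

I_n = √(2qI·B)
2qI·B = 2 × 1.602×10⁻¹⁹ × 5.37×10⁻⁶ × 3.47×10⁴ = 5.97×10⁻²⁰ A²
I_n = √(5.97×10⁻²⁰) = 2.44×10⁻¹⁰ A = 244 pA

244 pA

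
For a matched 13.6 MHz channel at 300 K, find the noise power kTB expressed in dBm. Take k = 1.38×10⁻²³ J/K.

−102.5 dBm

P_n = kTB = 1.38×10⁻²³ × 300 × 1.36×10⁷ = 5.63×10⁻¹⁴ W
In dBm: 10 log₁₀(5.63×10⁻¹⁴ / 10⁻³) = −102.5 dBm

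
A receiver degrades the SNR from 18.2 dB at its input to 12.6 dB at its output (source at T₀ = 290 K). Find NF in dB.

5.6 dB

NF (dB) = SNR_in(dB) − SNR_out(dB) when the source is at T₀
NF = 18.2 − 12.6 = 5.6 dB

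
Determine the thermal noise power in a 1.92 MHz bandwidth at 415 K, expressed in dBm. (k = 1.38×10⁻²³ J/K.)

−109.6 dBm

P_n = kTB = 1.38×10⁻²³ × 415 × 1.92×10⁶ = 1.10×10⁻¹⁴ W
In dBm: 10 log₁₀(1.10×10⁻¹⁴ / 10⁻³) = −109.6 dBm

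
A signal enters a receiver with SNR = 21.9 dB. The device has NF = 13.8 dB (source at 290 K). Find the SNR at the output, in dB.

8.1 dB

By definition F = SNR_in/SNR_out, so in dB: SNR_out = SNR_in − NF
SNR_out = 21.9 − 13.8 = 8.1 dB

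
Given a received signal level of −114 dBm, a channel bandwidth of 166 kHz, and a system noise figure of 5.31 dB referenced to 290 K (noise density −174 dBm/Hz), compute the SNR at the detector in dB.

2.5 dB

Noise floor: N = −174 + 10 log₁₀(B) + NF
10 log₁₀(1.66×10⁵) = 52.2 dB
N = −174 + 52.2 + 5.31 = −116.49 dBm
SNR = P_sig − N = −114 − (−116.49) = 2.49 dB → 2.5 dB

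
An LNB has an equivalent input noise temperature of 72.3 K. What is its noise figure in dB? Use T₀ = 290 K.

0.967 dB

F = 1 + T_e/T₀ = 1 + 72.3/290 = 1.24931
NF = 10 log₁₀(1.24931) = 0.967 dB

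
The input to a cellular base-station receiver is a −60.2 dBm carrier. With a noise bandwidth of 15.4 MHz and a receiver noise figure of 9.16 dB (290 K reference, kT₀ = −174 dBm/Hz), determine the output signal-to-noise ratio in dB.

Noise floor: N = −174 + 10 log₁₀(B) + NF
10 log₁₀(1.54×10⁷) = 71.88 dB
N = −174 + 71.88 + 9.16 = −92.96 dBm
SNR = P_sig − N = −60.2 − (−92.96) = 32.76 dB → 32.8 dB

32.8 dB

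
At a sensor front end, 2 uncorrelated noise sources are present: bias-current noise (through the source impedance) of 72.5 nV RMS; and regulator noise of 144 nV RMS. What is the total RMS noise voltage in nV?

Uncorrelated sources add in power (mean-square): V_tot = √(ΣV_i²)
V_tot = √[(7.25×10⁻⁸)² + (1.44×10⁻⁷)²] = 1.61×10⁻⁷ V = 161 nV

161 nV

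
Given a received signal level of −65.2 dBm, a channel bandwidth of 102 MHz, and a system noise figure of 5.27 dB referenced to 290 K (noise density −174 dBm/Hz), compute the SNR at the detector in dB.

Noise floor: N = −174 + 10 log₁₀(B) + NF
10 log₁₀(1.02×10⁸) = 80.09 dB
N = −174 + 80.09 + 5.27 = −88.64 dBm
SNR = P_sig − N = −65.2 − (−88.64) = 23.44 dB → 23.4 dB

23.4 dB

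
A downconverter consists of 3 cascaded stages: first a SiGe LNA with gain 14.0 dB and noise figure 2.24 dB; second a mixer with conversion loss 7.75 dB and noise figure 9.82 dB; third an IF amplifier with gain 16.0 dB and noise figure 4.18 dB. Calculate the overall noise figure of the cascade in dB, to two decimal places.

3.80 dB

Convert to linear (a loss of L dB is a gain of −L dB): F_i = 10^(NF_i/10), G_i = 10^(G_i,dB/10)
  Stage 1: F_1 = 10^(2.24/10) = 1.675, G_1 = 10^(14.0/10) = 25.12
  Stage 2: F_2 = 10^(9.82/10) = 9.594, G_2 = 10^(−7.75/10) = 0.1679
  Stage 3: F_3 = 10^(4.18/10) = 2.618, G_3 = 10^(16.0/10) = 39.81
Friis cascade:
  F = 1.675 + (9.594 − 1)/25.12 + (2.618 − 1)/4.217 = 2.401
NF = 10 log₁₀(2.401) = 3.80 dB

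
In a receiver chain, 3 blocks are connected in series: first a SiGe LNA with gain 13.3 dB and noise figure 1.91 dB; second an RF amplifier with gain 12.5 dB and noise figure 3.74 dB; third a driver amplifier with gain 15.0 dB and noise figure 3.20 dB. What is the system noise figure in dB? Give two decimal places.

2.09 dB

Convert to linear (a loss of L dB is a gain of −L dB): F_i = 10^(NF_i/10), G_i = 10^(G_i,dB/10)
  Stage 1: F_1 = 10^(1.91/10) = 1.552, G_1 = 10^(13.3/10) = 21.38
  Stage 2: F_2 = 10^(3.74/10) = 2.366, G_2 = 10^(12.5/10) = 17.78
  Stage 3: F_3 = 10^(3.20/10) = 2.089, G_3 = 10^(15.0/10) = 31.62
Friis cascade:
  F = 1.552 + (2.366 − 1)/21.38 + (2.089 − 1)/380.2 = 1.619
NF = 10 log₁₀(1.619) = 2.09 dB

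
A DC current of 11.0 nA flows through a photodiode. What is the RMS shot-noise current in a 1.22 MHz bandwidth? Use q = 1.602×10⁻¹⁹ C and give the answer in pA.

I_n = √(2qI·B)
2qI·B = 2 × 1.602×10⁻¹⁹ × 1.10×10⁻⁸ × 1.22×10⁶ = 4.30×10⁻²¹ A²
I_n = √(4.30×10⁻²¹) = 6.56×10⁻¹¹ A = 65.6 pA

65.6 pA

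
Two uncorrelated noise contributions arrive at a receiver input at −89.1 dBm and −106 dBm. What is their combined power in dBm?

−89.0 dBm

Convert to linear, add, convert back:
P₁ = 1.23×10⁻¹² W, P₂ = 2.51×10⁻¹⁴ W
P_tot = 1.26×10⁻¹² W → 10 log₁₀(P_tot / 10⁻³) = −89.0 dBm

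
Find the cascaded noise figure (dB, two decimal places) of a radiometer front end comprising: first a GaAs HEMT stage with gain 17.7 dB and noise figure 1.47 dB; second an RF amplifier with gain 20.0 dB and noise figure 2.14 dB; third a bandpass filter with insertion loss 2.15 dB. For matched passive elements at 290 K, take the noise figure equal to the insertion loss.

1.50 dB

Convert to linear (a loss of L dB is a gain of −L dB): F_i = 10^(NF_i/10), G_i = 10^(G_i,dB/10)
  Stage 1: F_1 = 10^(1.47/10) = 1.403, G_1 = 10^(17.7/10) = 58.88
  Stage 2: F_2 = 10^(2.14/10) = 1.637, G_2 = 10^(20.0/10) = 100.0
  Stage 3: F_3 = 10^(2.15/10) = 1.641, G_3 = 10^(−2.15/10) = 0.6095
Friis cascade:
  F = 1.403 + (1.637 − 1)/58.88 + (1.641 − 1)/5888 = 1.414
NF = 10 log₁₀(1.414) = 1.50 dB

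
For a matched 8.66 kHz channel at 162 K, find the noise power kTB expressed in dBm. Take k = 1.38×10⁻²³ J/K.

P_n = kTB = 1.38×10⁻²³ × 162 × 8.66×10³ = 1.94×10⁻¹⁷ W
In dBm: 10 log₁₀(1.94×10⁻¹⁷ / 10⁻³) = −137.1 dBm

−137.1 dBm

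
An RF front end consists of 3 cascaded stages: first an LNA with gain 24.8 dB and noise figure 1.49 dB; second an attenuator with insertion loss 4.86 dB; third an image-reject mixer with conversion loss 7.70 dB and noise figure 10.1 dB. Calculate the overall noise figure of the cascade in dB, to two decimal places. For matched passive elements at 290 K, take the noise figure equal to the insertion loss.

Convert to linear (a loss of L dB is a gain of −L dB): F_i = 10^(NF_i/10), G_i = 10^(G_i,dB/10)
  Stage 1: F_1 = 10^(1.49/10) = 1.409, G_1 = 10^(24.8/10) = 302.0
  Stage 2: F_2 = 10^(4.86/10) = 3.062, G_2 = 10^(−4.86/10) = 0.3266
  Stage 3: F_3 = 10^(10.1/10) = 10.23, G_3 = 10^(−7.70/10) = 0.1698
Friis cascade:
  F = 1.409 + (3.062 − 1)/302.0 + (10.23 − 1)/98.63 = 1.510
NF = 10 log₁₀(1.510) = 1.79 dB

1.79 dB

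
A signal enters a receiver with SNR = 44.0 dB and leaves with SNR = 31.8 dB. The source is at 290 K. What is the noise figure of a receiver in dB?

12.2 dB

NF (dB) = SNR_in(dB) − SNR_out(dB) when the source is at T₀
NF = 44.0 − 31.8 = 12.2 dB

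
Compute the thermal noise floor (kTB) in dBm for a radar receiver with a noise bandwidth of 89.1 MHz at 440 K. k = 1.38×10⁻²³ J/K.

−92.7 dBm

P_n = kTB = 1.38×10⁻²³ × 440 × 8.91×10⁷ = 5.41×10⁻¹³ W
In dBm: 10 log₁₀(5.41×10⁻¹³ / 10⁻³) = −92.7 dBm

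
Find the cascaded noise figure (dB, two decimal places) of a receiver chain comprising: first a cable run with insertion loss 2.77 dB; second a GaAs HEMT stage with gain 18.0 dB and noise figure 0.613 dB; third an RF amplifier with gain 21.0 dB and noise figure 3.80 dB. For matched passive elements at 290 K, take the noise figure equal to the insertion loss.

Convert to linear (a loss of L dB is a gain of −L dB): F_i = 10^(NF_i/10), G_i = 10^(G_i,dB/10)
  Stage 1: F_1 = 10^(2.77/10) = 1.892, G_1 = 10^(−2.77/10) = 0.5284
  Stage 2: F_2 = 10^(0.613/10) = 1.152, G_2 = 10^(18.0/10) = 63.10
  Stage 3: F_3 = 10^(3.80/10) = 2.399, G_3 = 10^(21.0/10) = 125.9
Friis cascade:
  F = 1.892 + (1.152 − 1)/0.5284 + (2.399 − 1)/33.34 = 2.221
NF = 10 log₁₀(2.221) = 3.47 dB

3.47 dB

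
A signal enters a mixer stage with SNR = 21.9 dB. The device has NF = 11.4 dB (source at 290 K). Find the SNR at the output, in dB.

By definition F = SNR_in/SNR_out, so in dB: SNR_out = SNR_in − NF
SNR_out = 21.9 − 11.4 = 10.5 dB

10.5 dB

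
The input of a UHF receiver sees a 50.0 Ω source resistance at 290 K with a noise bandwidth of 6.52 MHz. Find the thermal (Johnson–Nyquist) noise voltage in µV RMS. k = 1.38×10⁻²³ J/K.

2.28 µV

V_n = √(4kTRB)
4kTRB = 4 × 1.38×10⁻²³ × 290 × 5.00×10¹ × 6.52×10⁶ = 5.22×10⁻¹² V²
V_n = √(5.22×10⁻¹²) = 2.28×10⁻⁶ V = 2.28 µV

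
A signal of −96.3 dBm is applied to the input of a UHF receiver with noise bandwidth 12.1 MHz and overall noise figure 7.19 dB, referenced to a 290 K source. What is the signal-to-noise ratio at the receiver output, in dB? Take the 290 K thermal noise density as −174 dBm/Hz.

Noise floor: N = −174 + 10 log₁₀(B) + NF
10 log₁₀(1.21×10⁷) = 70.83 dB
N = −174 + 70.83 + 7.19 = −95.98 dBm
SNR = P_sig − N = −96.3 − (−95.98) = −0.32 dB → −0.3 dB

−0.3 dB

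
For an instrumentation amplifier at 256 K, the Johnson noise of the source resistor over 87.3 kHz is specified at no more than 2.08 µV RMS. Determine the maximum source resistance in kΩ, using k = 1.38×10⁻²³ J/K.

Johnson–Nyquist: V_n = √(4kTRB) ⇒ R = V_n² / (4kTB)
4kTB = 4 × 1.38×10⁻²³ × 256 × 8.73×10⁴ = 1.23×10⁻¹⁵
R = (2.08×10⁻⁶)² / 1.23×10⁻¹⁵ = 3.51×10³ Ω = 3.51 kΩ

3.51 kΩ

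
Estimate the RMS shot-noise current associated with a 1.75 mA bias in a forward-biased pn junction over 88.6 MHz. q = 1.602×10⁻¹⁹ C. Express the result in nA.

223 nA

I_n = √(2qI·B)
2qI·B = 2 × 1.602×10⁻¹⁹ × 1.75×10⁻³ × 8.86×10⁷ = 4.97×10⁻¹⁴ A²
I_n = √(4.97×10⁻¹⁴) = 2.23×10⁻⁷ A = 223 nA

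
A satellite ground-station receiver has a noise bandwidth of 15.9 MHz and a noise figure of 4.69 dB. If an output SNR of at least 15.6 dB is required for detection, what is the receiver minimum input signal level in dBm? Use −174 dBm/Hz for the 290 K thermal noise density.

−81.7 dBm

Sensitivity = −174 + 10 log₁₀(B) + NF + SNR_min
= −174 + 72.01 + 4.69 + 15.6
= −81.70 dBm → −81.7 dBm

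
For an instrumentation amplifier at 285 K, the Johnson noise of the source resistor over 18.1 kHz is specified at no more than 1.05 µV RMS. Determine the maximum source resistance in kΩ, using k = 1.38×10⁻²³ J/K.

3.87 kΩ

Johnson–Nyquist: V_n = √(4kTRB) ⇒ R = V_n² / (4kTB)
4kTB = 4 × 1.38×10⁻²³ × 285 × 1.81×10⁴ = 2.85×10⁻¹⁶
R = (1.05×10⁻⁶)² / 2.85×10⁻¹⁶ = 3.87×10³ Ω = 3.87 kΩ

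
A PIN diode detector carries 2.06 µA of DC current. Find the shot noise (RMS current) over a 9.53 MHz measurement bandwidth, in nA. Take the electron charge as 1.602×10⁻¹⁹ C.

I_n = √(2qI·B)
2qI·B = 2 × 1.602×10⁻¹⁹ × 2.06×10⁻⁶ × 9.53×10⁶ = 6.29×10⁻¹⁸ A²
I_n = √(6.29×10⁻¹⁸) = 2.51×10⁻⁹ A = 2.51 nA

2.51 nA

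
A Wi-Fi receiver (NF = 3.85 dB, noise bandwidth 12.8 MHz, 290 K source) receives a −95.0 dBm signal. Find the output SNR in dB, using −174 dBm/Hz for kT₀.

Noise floor: N = −174 + 10 log₁₀(B) + NF
10 log₁₀(1.28×10⁷) = 71.07 dB
N = −174 + 71.07 + 3.85 = −99.08 dBm
SNR = P_sig − N = −95.0 − (−99.08) = 4.08 dB → 4.1 dB

4.1 dB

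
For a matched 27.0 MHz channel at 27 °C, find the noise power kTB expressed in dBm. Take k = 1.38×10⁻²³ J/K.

−99.5 dBm

T = 27 °C + 273.15 = 300.15 K
P_n = kTB = 1.38×10⁻²³ × 300.15 × 2.70×10⁷ = 1.12×10⁻¹³ W
In dBm: 10 log₁₀(1.12×10⁻¹³ / 10⁻³) = −99.5 dBm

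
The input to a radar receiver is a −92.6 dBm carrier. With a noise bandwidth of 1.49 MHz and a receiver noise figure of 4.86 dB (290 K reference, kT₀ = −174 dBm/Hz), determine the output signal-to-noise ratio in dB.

14.8 dB

Noise floor: N = −174 + 10 log₁₀(B) + NF
10 log₁₀(1.49×10⁶) = 61.73 dB
N = −174 + 61.73 + 4.86 = −107.41 dBm
SNR = P_sig − N = −92.6 − (−107.41) = 14.81 dB → 14.8 dB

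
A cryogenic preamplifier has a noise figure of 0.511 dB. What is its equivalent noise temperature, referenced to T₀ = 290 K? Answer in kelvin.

36.2 K

F = 10^(0.511/10) = 1.12486
T_e = (F − 1)·T₀ = (1.12486 − 1) × 290 = 36.2 K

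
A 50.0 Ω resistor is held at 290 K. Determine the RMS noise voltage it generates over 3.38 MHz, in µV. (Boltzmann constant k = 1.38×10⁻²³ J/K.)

1.64 µV

V_n = √(4kTRB)
4kTRB = 4 × 1.38×10⁻²³ × 290 × 5.00×10¹ × 3.38×10⁶ = 2.71×10⁻¹² V²
V_n = √(2.71×10⁻¹²) = 1.64×10⁻⁶ V = 1.64 µV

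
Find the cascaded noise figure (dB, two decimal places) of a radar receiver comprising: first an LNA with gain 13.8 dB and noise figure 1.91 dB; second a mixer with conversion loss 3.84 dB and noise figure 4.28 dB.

2.10 dB

Convert to linear (a loss of L dB is a gain of −L dB): F_i = 10^(NF_i/10), G_i = 10^(G_i,dB/10)
  Stage 1: F_1 = 10^(1.91/10) = 1.552, G_1 = 10^(13.8/10) = 23.99
  Stage 2: F_2 = 10^(4.28/10) = 2.679, G_2 = 10^(−3.84/10) = 0.4130
Friis cascade:
  F = 1.552 + (2.679 − 1)/23.99 = 1.622
NF = 10 log₁₀(1.622) = 2.10 dB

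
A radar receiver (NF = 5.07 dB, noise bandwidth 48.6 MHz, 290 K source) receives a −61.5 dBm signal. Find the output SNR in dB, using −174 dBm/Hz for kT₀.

Noise floor: N = −174 + 10 log₁₀(B) + NF
10 log₁₀(4.86×10⁷) = 76.87 dB
N = −174 + 76.87 + 5.07 = −92.06 dBm
SNR = P_sig − N = −61.5 − (−92.06) = 30.56 dB → 30.6 dB

30.6 dB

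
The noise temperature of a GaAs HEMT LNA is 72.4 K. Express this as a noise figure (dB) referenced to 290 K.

0.968 dB

F = 1 + T_e/T₀ = 1 + 72.4/290 = 1.24966
NF = 10 log₁₀(1.24966) = 0.968 dB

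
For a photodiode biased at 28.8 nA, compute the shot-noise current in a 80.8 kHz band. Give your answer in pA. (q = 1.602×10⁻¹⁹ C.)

27.3 pA

I_n = √(2qI·B)
2qI·B = 2 × 1.602×10⁻¹⁹ × 2.88×10⁻⁸ × 8.08×10⁴ = 7.46×10⁻²² A²
I_n = √(7.46×10⁻²²) = 2.73×10⁻¹¹ A = 27.3 pA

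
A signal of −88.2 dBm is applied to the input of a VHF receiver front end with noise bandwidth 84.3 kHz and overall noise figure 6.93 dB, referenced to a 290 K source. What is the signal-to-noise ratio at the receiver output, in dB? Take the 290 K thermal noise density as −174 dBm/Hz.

Noise floor: N = −174 + 10 log₁₀(B) + NF
10 log₁₀(8.43×10⁴) = 49.26 dB
N = −174 + 49.26 + 6.93 = −117.81 dBm
SNR = P_sig − N = −88.2 − (−117.81) = 29.61 dB → 29.6 dB

29.6 dB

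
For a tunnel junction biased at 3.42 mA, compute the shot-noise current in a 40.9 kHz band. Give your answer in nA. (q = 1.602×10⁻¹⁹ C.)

I_n = √(2qI·B)
2qI·B = 2 × 1.602×10⁻¹⁹ × 3.42×10⁻³ × 4.09×10⁴ = 4.48×10⁻¹⁷ A²
I_n = √(4.48×10⁻¹⁷) = 6.69×10⁻⁹ A = 6.69 nA

6.69 nA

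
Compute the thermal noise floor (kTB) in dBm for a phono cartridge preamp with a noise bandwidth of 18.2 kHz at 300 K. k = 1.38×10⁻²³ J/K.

P_n = kTB = 1.38×10⁻²³ × 300 × 1.82×10⁴ = 7.53×10⁻¹⁷ W
In dBm: 10 log₁₀(7.53×10⁻¹⁷ / 10⁻³) = −131.2 dBm

−131.2 dBm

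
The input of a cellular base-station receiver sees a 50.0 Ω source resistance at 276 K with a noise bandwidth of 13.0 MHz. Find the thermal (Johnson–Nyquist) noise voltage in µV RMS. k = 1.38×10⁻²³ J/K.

3.15 µV

V_n = √(4kTRB)
4kTRB = 4 × 1.38×10⁻²³ × 276 × 5.00×10¹ × 1.30×10⁷ = 9.90×10⁻¹² V²
V_n = √(9.90×10⁻¹²) = 3.15×10⁻⁶ V = 3.15 µV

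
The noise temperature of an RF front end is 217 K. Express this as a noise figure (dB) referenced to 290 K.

F = 1 + T_e/T₀ = 1 + 217/290 = 1.74828
NF = 10 log₁₀(1.74828) = 2.43 dB

2.43 dB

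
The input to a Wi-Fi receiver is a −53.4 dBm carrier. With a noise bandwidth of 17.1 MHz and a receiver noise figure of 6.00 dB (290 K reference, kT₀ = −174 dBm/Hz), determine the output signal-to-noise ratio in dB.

42.3 dB

Noise floor: N = −174 + 10 log₁₀(B) + NF
10 log₁₀(1.71×10⁷) = 72.33 dB
N = −174 + 72.33 + 6.00 = −95.67 dBm
SNR = P_sig − N = −53.4 − (−95.67) = 42.27 dB → 42.3 dB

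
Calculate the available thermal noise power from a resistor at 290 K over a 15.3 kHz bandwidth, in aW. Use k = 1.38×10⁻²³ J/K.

P_n = kTB = 1.38×10⁻²³ × 290 × 1.53×10⁴ = 6.12×10⁻¹⁷ W = 61.2 aW

61.2 aW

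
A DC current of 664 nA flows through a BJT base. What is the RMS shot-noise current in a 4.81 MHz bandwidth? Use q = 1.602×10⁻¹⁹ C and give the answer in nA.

1.01 nA

I_n = √(2qI·B)
2qI·B = 2 × 1.602×10⁻¹⁹ × 6.64×10⁻⁷ × 4.81×10⁶ = 1.02×10⁻¹⁸ A²
I_n = √(1.02×10⁻¹⁸) = 1.01×10⁻⁹ A = 1.01 nA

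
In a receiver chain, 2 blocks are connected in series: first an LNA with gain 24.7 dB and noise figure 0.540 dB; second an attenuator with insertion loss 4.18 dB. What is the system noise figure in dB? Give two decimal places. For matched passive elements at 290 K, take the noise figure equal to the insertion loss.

0.56 dB

Convert to linear (a loss of L dB is a gain of −L dB): F_i = 10^(NF_i/10), G_i = 10^(G_i,dB/10)
  Stage 1: F_1 = 10^(0.540/10) = 1.132, G_1 = 10^(24.7/10) = 295.1
  Stage 2: F_2 = 10^(4.18/10) = 2.618, G_2 = 10^(−4.18/10) = 0.3819
Friis cascade:
  F = 1.132 + (2.618 − 1)/295.1 = 1.138
NF = 10 log₁₀(1.138) = 0.56 dB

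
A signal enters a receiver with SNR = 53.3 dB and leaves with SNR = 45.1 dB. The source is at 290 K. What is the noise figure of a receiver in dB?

8.2 dB

NF (dB) = SNR_in(dB) − SNR_out(dB) when the source is at T₀
NF = 53.3 − 45.1 = 8.2 dB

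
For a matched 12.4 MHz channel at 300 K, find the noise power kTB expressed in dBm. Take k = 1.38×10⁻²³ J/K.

P_n = kTB = 1.38×10⁻²³ × 300 × 1.24×10⁷ = 5.13×10⁻¹⁴ W
In dBm: 10 log₁₀(5.13×10⁻¹⁴ / 10⁻³) = −102.9 dBm

−102.9 dBm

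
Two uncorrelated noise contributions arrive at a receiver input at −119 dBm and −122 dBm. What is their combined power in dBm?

−117.2 dBm

Convert to linear, add, convert back:
P₁ = 1.26×10⁻¹⁵ W, P₂ = 6.31×10⁻¹⁶ W
P_tot = 1.89×10⁻¹⁵ W → 10 log₁₀(P_tot / 10⁻³) = −117.2 dBm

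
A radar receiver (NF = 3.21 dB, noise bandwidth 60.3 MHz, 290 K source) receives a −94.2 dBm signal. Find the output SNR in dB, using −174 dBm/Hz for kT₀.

−1.2 dB

Noise floor: N = −174 + 10 log₁₀(B) + NF
10 log₁₀(6.03×10⁷) = 77.8 dB
N = −174 + 77.8 + 3.21 = −92.99 dBm
SNR = P_sig − N = −94.2 − (−92.99) = −1.21 dB → −1.2 dB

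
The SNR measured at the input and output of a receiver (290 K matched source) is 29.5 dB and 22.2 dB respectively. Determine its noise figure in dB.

7.3 dB

NF (dB) = SNR_in(dB) − SNR_out(dB) when the source is at T₀
NF = 29.5 − 22.2 = 7.3 dB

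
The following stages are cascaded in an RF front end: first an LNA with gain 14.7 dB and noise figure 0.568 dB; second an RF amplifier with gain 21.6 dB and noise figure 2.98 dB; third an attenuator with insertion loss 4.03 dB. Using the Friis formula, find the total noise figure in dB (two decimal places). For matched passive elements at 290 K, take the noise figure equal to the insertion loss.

Convert to linear (a loss of L dB is a gain of −L dB): F_i = 10^(NF_i/10), G_i = 10^(G_i,dB/10)
  Stage 1: F_1 = 10^(0.568/10) = 1.140, G_1 = 10^(14.7/10) = 29.51
  Stage 2: F_2 = 10^(2.98/10) = 1.986, G_2 = 10^(21.6/10) = 144.5
  Stage 3: F_3 = 10^(4.03/10) = 2.529, G_3 = 10^(−4.03/10) = 0.3954
Friis cascade:
  F = 1.140 + (1.986 − 1)/29.51 + (2.529 − 1)/4266 = 1.173
NF = 10 log₁₀(1.173) = 0.69 dB

0.69 dB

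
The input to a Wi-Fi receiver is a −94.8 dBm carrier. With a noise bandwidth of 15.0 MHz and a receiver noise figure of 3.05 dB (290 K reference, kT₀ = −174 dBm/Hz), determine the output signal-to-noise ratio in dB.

4.4 dB

Noise floor: N = −174 + 10 log₁₀(B) + NF
10 log₁₀(1.50×10⁷) = 71.76 dB
N = −174 + 71.76 + 3.05 = −99.19 dBm
SNR = P_sig − N = −94.8 − (−99.19) = 4.39 dB → 4.4 dB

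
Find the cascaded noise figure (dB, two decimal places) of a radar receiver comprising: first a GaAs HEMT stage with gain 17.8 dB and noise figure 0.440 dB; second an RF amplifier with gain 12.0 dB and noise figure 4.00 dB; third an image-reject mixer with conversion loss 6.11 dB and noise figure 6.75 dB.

0.55 dB

Convert to linear (a loss of L dB is a gain of −L dB): F_i = 10^(NF_i/10), G_i = 10^(G_i,dB/10)
  Stage 1: F_1 = 10^(0.440/10) = 1.107, G_1 = 10^(17.8/10) = 60.26
  Stage 2: F_2 = 10^(4.00/10) = 2.512, G_2 = 10^(12.0/10) = 15.85
  Stage 3: F_3 = 10^(6.75/10) = 4.732, G_3 = 10^(−6.11/10) = 0.2449
Friis cascade:
  F = 1.107 + (2.512 − 1)/60.26 + (4.732 − 1)/955.0 = 1.136
NF = 10 log₁₀(1.136) = 0.55 dB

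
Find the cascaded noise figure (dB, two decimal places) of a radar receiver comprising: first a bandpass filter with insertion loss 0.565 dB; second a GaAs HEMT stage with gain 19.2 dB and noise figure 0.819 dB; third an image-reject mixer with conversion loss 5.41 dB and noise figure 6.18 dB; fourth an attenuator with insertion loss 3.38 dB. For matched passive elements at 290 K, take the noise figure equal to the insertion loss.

Convert to linear (a loss of L dB is a gain of −L dB): F_i = 10^(NF_i/10), G_i = 10^(G_i,dB/10)
  Stage 1: F_1 = 10^(0.565/10) = 1.139, G_1 = 10^(−0.565/10) = 0.8780
  Stage 2: F_2 = 10^(0.819/10) = 1.208, G_2 = 10^(19.2/10) = 83.18
  Stage 3: F_3 = 10^(6.18/10) = 4.150, G_3 = 10^(−5.41/10) = 0.2877
  Stage 4: F_4 = 10^(3.38/10) = 2.178, G_4 = 10^(−3.38/10) = 0.4592
Friis cascade:
  F = 1.139 + (1.208 − 1)/0.8780 + (4.150 − 1)/73.03 + (2.178 − 1)/21.01 = 1.474
NF = 10 log₁₀(1.474) = 1.69 dB

1.69 dB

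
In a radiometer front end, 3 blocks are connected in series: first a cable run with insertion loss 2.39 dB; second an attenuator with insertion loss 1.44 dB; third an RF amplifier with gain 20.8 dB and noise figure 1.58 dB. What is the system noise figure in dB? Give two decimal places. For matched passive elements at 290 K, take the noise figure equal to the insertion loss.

5.41 dB

Convert to linear (a loss of L dB is a gain of −L dB): F_i = 10^(NF_i/10), G_i = 10^(G_i,dB/10)
  Stage 1: F_1 = 10^(2.39/10) = 1.734, G_1 = 10^(−2.39/10) = 0.5768
  Stage 2: F_2 = 10^(1.44/10) = 1.393, G_2 = 10^(−1.44/10) = 0.7178
  Stage 3: F_3 = 10^(1.58/10) = 1.439, G_3 = 10^(20.8/10) = 120.2
Friis cascade:
  F = 1.734 + (1.393 − 1)/0.5768 + (1.439 − 1)/0.4140 = 3.475
NF = 10 log₁₀(3.475) = 5.41 dB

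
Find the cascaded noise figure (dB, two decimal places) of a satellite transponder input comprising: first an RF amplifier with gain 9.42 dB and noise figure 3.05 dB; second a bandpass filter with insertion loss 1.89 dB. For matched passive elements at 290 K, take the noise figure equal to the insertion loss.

3.18 dB

Convert to linear (a loss of L dB is a gain of −L dB): F_i = 10^(NF_i/10), G_i = 10^(G_i,dB/10)
  Stage 1: F_1 = 10^(3.05/10) = 2.018, G_1 = 10^(9.42/10) = 8.750
  Stage 2: F_2 = 10^(1.89/10) = 1.545, G_2 = 10^(−1.89/10) = 0.6471
Friis cascade:
  F = 2.018 + (1.545 − 1)/8.750 = 2.081
NF = 10 log₁₀(2.081) = 3.18 dB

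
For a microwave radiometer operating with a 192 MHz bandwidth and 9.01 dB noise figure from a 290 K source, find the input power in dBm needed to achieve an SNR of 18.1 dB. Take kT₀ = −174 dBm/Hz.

−64.1 dBm

Sensitivity = −174 + 10 log₁₀(B) + NF + SNR_min
= −174 + 82.83 + 9.01 + 18.1
= −64.06 dBm → −64.1 dBm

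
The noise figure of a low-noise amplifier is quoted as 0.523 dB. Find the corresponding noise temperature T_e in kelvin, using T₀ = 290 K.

37.1 K

F = 10^(0.523/10) = 1.12798
T_e = (F − 1)·T₀ = (1.12798 − 1) × 290 = 37.1 K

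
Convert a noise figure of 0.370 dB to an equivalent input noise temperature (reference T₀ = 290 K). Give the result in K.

25.8 K

F = 10^(0.370/10) = 1.08893
T_e = (F − 1)·T₀ = (1.08893 − 1) × 290 = 25.8 K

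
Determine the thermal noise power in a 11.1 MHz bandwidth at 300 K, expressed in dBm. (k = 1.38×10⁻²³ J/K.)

−103.4 dBm

P_n = kTB = 1.38×10⁻²³ × 300 × 1.11×10⁷ = 4.60×10⁻¹⁴ W
In dBm: 10 log₁₀(4.60×10⁻¹⁴ / 10⁻³) = −103.4 dBm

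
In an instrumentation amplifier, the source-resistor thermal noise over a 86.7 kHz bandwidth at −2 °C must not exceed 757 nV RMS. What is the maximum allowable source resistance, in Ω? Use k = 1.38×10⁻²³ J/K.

442 Ω

T = −2 °C + 273.15 = 271.15 K
Johnson–Nyquist: V_n = √(4kTRB) ⇒ R = V_n² / (4kTB)
4kTB = 4 × 1.38×10⁻²³ × 271.15 × 8.67×10⁴ = 1.30×10⁻¹⁵
R = (7.57×10⁻⁷)² / 1.30×10⁻¹⁵ = 4.42×10² Ω = 442 Ω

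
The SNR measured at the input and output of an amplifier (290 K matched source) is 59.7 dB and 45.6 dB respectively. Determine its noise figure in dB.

14.1 dB

NF (dB) = SNR_in(dB) − SNR_out(dB) when the source is at T₀
NF = 59.7 − 45.6 = 14.1 dB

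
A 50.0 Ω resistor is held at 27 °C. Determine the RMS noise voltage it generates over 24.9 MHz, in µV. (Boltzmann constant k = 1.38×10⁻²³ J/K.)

T = 27 °C + 273.15 = 300.15 K
V_n = √(4kTRB)
4kTRB = 4 × 1.38×10⁻²³ × 300.15 × 5.00×10¹ × 2.49×10⁷ = 2.06×10⁻¹¹ V²
V_n = √(2.06×10⁻¹¹) = 4.54×10⁻⁶ V = 4.54 µV

4.54 µV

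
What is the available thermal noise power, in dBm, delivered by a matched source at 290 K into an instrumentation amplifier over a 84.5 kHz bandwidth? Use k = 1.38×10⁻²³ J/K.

−124.7 dBm

P_n = kTB = 1.38×10⁻²³ × 290 × 8.45×10⁴ = 3.38×10⁻¹⁶ W
In dBm: 10 log₁₀(3.38×10⁻¹⁶ / 10⁻³) = −124.7 dBm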